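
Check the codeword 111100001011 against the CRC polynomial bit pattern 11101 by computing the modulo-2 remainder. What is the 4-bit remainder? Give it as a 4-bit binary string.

1000

Modulo-2 division of 111100001011 by 11101:
  pos 0: 11110 XOR 11101 = 00011
  pos 3: 11000 XOR 11101 = 00101
  pos 5: 10110 XOR 11101 = 01011
  pos 6: 10111 XOR 11101 = 01010
  pos 7: 10101 XOR 11101 = 01000
Remainder = 1000 (nonzero — an error is detected).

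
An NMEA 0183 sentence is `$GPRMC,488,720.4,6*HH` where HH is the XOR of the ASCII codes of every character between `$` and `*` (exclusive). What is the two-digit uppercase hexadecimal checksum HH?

XOR the ASCII codes of the payload characters:
  'G' = 0x47 → acc = 0x47
  'P' = 0x50 → acc = 0x17
  'R' = 0x52 → acc = 0x45
  'M' = 0x4D → acc = 0x08
  'C' = 0x43 → acc = 0x4B
  ',' = 0x2C → acc = 0x67
  '4' = 0x34 → acc = 0x53
  '8' = 0x38 → acc = 0x6B
  '8' = 0x38 → acc = 0x53
  ',' = 0x2C → acc = 0x7F
  '7' = 0x37 → acc = 0x48
  '2' = 0x32 → acc = 0x7A
  '0' = 0x30 → acc = 0x4A
  '.' = 0x2E → acc = 0x64
  '4' = 0x34 → acc = 0x50
  ',' = 0x2C → acc = 0x7C
  '6' = 0x36 → acc = 0x4A
Checksum = 0x4A.

4A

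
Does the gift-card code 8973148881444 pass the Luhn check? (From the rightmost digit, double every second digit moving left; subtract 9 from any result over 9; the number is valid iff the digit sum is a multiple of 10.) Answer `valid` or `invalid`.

valid

From the right, keep odd positions and double even positions (subtract 9 from any doubled value over 9):
  doubled (positions 2,4,...): 8 2 7 8 6 9 → sum 40
  kept (positions 1,3,...): 4 4 8 8 1 7 8 → sum 40
Total = 80.
80 mod 10 = 0, so the number is valid.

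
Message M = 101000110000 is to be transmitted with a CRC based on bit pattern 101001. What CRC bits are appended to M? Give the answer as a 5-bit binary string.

00001

Append 5 zeros: 10100011000000000. Divide by 101001 (XOR where the leading bit is 1):
  pos 0: 101000 XOR 101001 = 000001
  pos 5: 111000 XOR 101001 = 010001
  pos 6: 100010 XOR 101001 = 001011
  pos 8: 101100 XOR 101001 = 000101
  pos 11: 101000 XOR 101001 = 000001
Remainder (last 5 bits) = 00001. This is the CRC / FCS.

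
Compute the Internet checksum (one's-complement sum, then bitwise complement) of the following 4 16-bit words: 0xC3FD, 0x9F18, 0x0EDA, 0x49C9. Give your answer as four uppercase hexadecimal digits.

4446

One's-complement addition (fold any carry out of bit 15 back into bit 0):
  0xC3FD + 0x9F18 = 0x16315 → wrap carry → 0x6316
  0x6316 + 0x0EDA = 0x071F0
  0x71F0 + 0x49C9 = 0x0BBB9
One's-complement sum = 0xBBB9.
Checksum = ~0xBBB9 & 0xFFFF = 0x4446.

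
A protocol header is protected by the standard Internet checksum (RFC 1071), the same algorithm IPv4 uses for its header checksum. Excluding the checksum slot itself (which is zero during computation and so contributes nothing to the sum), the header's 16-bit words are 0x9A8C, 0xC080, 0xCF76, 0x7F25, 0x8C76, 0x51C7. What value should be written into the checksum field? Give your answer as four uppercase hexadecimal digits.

One's-complement addition (fold any carry out of bit 15 back into bit 0):
  0x9A8C + 0xC080 = 0x15B0C → wrap carry → 0x5B0D
  0x5B0D + 0xCF76 = 0x12A83 → wrap carry → 0x2A84
  0x2A84 + 0x7F25 = 0x0A9A9
  0xA9A9 + 0x8C76 = 0x1361F → wrap carry → 0x3620
  0x3620 + 0x51C7 = 0x087E7
One's-complement sum = 0x87E7.
Checksum = ~0x87E7 & 0xFFFF = 0x7818.

7818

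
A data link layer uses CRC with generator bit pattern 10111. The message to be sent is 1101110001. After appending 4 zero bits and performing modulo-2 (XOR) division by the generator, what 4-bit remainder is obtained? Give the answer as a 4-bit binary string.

Append 4 zeros: 11011100010000. Divide by 10111 (XOR where the leading bit is 1):
  pos 0: 11011 XOR 10111 = 01100
  pos 1: 11001 XOR 10111 = 01110
  pos 2: 11100 XOR 10111 = 01011
  pos 3: 10110 XOR 10111 = 00001
  pos 7: 10100 XOR 10111 = 00011
Remainder (last 4 bits) = 1100. This is the CRC / FCS.

1100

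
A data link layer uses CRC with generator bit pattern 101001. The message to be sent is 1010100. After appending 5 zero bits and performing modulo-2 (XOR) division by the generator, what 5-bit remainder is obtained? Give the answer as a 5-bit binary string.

Append 5 zeros: 101010000000. Divide by 101001 (XOR where the leading bit is 1):
  pos 0: 101010 XOR 101001 = 000011
  pos 4: 110000 XOR 101001 = 011001
  pos 5: 110010 XOR 101001 = 011011
  pos 6: 110110 XOR 101001 = 011111
Remainder (last 5 bits) = 11111. This is the CRC / FCS.

11111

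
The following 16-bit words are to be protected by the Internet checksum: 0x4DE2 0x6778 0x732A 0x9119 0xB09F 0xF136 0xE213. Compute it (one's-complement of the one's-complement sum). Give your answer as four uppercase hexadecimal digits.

C276

One's-complement addition (fold any carry out of bit 15 back into bit 0):
  0x4DE2 + 0x6778 = 0x0B55A
  0xB55A + 0x732A = 0x12884 → wrap carry → 0x2885
  0x2885 + 0x9119 = 0x0B99E
  0xB99E + 0xB09F = 0x16A3D → wrap carry → 0x6A3E
  0x6A3E + 0xF136 = 0x15B74 → wrap carry → 0x5B75
  0x5B75 + 0xE213 = 0x13D88 → wrap carry → 0x3D89
One's-complement sum = 0x3D89.
Checksum = ~0x3D89 & 0xFFFF = 0xC276.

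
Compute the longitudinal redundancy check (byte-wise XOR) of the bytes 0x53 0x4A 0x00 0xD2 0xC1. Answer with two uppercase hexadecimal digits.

XOR the bytes together:
  start with 0x53
  0x53 ⊕ 0x4A = 0x19
  0x19 ⊕ 0x00 = 0x19
  0x19 ⊕ 0xD2 = 0xCB
  0xCB ⊕ 0xC1 = 0x0A

0A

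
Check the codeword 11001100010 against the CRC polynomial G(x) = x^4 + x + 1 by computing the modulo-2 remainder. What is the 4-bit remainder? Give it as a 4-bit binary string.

0101

Modulo-2 division of 11001100010 by 10011:
  pos 0: 11001 XOR 10011 = 01010
  pos 1: 10101 XOR 10011 = 00110
  pos 3: 11000 XOR 10011 = 01011
  pos 4: 10110 XOR 10011 = 00101
  pos 6: 10110 XOR 10011 = 00101
Remainder = 0101 (nonzero — an error is detected).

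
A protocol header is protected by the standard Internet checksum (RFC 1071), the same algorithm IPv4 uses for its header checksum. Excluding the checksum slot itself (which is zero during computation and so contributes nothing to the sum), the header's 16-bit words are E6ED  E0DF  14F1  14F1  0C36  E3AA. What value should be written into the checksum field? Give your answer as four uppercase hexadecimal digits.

One's-complement addition (fold any carry out of bit 15 back into bit 0):
  0xE6ED + 0xE0DF = 0x1C7CC → wrap carry → 0xC7CD
  0xC7CD + 0x14F1 = 0x0DCBE
  0xDCBE + 0x14F1 = 0x0F1AF
  0xF1AF + 0x0C36 = 0x0FDE5
  0xFDE5 + 0xE3AA = 0x1E18F → wrap carry → 0xE190
One's-complement sum = 0xE190.
Checksum = ~0xE190 & 0xFFFF = 0x1E6F.

1E6F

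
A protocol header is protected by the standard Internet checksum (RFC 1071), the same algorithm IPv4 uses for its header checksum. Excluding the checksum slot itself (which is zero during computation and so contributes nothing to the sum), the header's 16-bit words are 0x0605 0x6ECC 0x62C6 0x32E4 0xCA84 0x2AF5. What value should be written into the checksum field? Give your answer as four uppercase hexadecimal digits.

One's-complement addition (fold any carry out of bit 15 back into bit 0):
  0x0605 + 0x6ECC = 0x074D1
  0x74D1 + 0x62C6 = 0x0D797
  0xD797 + 0x32E4 = 0x10A7B → wrap carry → 0x0A7C
  0x0A7C + 0xCA84 = 0x0D500
  0xD500 + 0x2AF5 = 0x0FFF5
One's-complement sum = 0xFFF5.
Checksum = ~0xFFF5 & 0xFFFF = 0x000A.

000A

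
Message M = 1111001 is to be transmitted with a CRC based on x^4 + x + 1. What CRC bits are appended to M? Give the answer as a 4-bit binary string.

0000

Append 4 zeros: 11110010000. Divide by 10011 (XOR where the leading bit is 1):
  pos 0: 11110 XOR 10011 = 01101
  pos 1: 11010 XOR 10011 = 01001
  pos 2: 10011 XOR 10011 = 00000
Remainder (last 4 bits) = 0000. This is the CRC / FCS.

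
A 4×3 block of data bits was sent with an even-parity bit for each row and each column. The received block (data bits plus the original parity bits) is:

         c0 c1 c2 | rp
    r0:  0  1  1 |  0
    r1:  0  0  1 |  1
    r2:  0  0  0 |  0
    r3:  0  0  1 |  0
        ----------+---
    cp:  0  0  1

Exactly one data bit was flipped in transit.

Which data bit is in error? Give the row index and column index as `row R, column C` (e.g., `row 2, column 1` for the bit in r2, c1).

row 3, column 1

Recompute each row's even parity and compare to rp:
  r0: data parity 0, sent rp 0 → ok
  r1: data parity 1, sent rp 1 → ok
  r2: data parity 0, sent rp 0 → ok
  r3: data parity 1, sent rp 0 → mismatch
Recompute each column's even parity and compare to cp:
  c0: data parity 0, sent cp 0 → ok
  c1: data parity 1, sent cp 0 → mismatch
  c2: data parity 1, sent cp 1 → ok
Exactly one row (r3) and one column (c1) fail → the flipped bit is at their intersection.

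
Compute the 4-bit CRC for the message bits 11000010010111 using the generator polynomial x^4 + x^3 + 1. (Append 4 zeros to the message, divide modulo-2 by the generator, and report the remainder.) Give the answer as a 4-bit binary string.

Append 4 zeros: 110000100101110000. Divide by 11001 (XOR where the leading bit is 1):
  pos 0: 11000 XOR 11001 = 00001
  pos 4: 10100 XOR 11001 = 01101
  pos 5: 11011 XOR 11001 = 00010
  pos 8: 10011 XOR 11001 = 01010
  pos 9: 10101 XOR 11001 = 01100
  pos 10: 11000 XOR 11001 = 00001
Remainder (last 4 bits) = 1000. This is the CRC / FCS.

1000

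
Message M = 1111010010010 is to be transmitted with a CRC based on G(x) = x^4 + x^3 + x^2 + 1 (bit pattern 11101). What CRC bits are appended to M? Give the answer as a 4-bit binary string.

0001

Append 4 zeros: 11110100100100000. Divide by 11101 (XOR where the leading bit is 1):
  pos 0: 11110 XOR 11101 = 00011
  pos 3: 11100 XOR 11101 = 00001
  pos 7: 11001 XOR 11101 = 00100
  pos 9: 10000 XOR 11101 = 01101
  pos 10: 11010 XOR 11101 = 00111
  pos 12: 11100 XOR 11101 = 00001
Remainder (last 4 bits) = 0001. This is the CRC / FCS.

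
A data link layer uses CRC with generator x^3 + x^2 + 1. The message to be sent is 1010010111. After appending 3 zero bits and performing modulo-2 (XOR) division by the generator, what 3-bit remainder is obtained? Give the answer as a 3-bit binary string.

110

Append 3 zeros: 1010010111000. Divide by 1101 (XOR where the leading bit is 1):
  pos 0: 1010 XOR 1101 = 0111
  pos 1: 1110 XOR 1101 = 0011
  pos 3: 1110 XOR 1101 = 0011
  pos 5: 1111 XOR 1101 = 0010
  pos 7: 1010 XOR 1101 = 0111
  pos 8: 1110 XOR 1101 = 0011
Remainder (last 3 bits) = 110. This is the CRC / FCS.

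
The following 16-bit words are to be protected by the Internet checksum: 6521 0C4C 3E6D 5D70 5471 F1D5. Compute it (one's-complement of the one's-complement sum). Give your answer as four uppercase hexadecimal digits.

AC6D

One's-complement addition (fold any carry out of bit 15 back into bit 0):
  0x6521 + 0x0C4C = 0x0716D
  0x716D + 0x3E6D = 0x0AFDA
  0xAFDA + 0x5D70 = 0x10D4A → wrap carry → 0x0D4B
  0x0D4B + 0x5471 = 0x061BC
  0x61BC + 0xF1D5 = 0x15391 → wrap carry → 0x5392
One's-complement sum = 0x5392.
Checksum = ~0x5392 & 0xFFFF = 0xAC6D.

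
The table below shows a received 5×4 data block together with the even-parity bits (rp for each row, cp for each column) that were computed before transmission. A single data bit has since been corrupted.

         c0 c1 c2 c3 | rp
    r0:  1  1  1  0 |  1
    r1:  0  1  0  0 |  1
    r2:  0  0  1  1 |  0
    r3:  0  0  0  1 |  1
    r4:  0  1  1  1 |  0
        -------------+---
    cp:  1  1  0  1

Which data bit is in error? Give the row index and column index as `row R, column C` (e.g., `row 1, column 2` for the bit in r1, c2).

row 4, column 2

Recompute each row's even parity and compare to rp:
  r0: data parity 1, sent rp 1 → ok
  r1: data parity 1, sent rp 1 → ok
  r2: data parity 0, sent rp 0 → ok
  r3: data parity 1, sent rp 1 → ok
  r4: data parity 1, sent rp 0 → mismatch
Recompute each column's even parity and compare to cp:
  c0: data parity 1, sent cp 1 → ok
  c1: data parity 1, sent cp 1 → ok
  c2: data parity 1, sent cp 0 → mismatch
  c3: data parity 1, sent cp 1 → ok
Exactly one row (r4) and one column (c2) fail → the flipped bit is at their intersection.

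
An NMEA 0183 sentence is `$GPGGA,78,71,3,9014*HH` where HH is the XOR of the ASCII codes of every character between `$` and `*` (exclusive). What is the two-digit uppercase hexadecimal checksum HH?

XOR the ASCII codes of the payload characters:
  'G' = 0x47 → acc = 0x47
  'P' = 0x50 → acc = 0x17
  'G' = 0x47 → acc = 0x50
  'G' = 0x47 → acc = 0x17
  'A' = 0x41 → acc = 0x56
  ',' = 0x2C → acc = 0x7A
  '7' = 0x37 → acc = 0x4D
  '8' = 0x38 → acc = 0x75
  ',' = 0x2C → acc = 0x59
  '7' = 0x37 → acc = 0x6E
  '1' = 0x31 → acc = 0x5F
  ',' = 0x2C → acc = 0x73
  '3' = 0x33 → acc = 0x40
  ',' = 0x2C → acc = 0x6C
  '9' = 0x39 → acc = 0x55
  '0' = 0x30 → acc = 0x65
  '1' = 0x31 → acc = 0x54
  '4' = 0x34 → acc = 0x60
Checksum = 0x60.

60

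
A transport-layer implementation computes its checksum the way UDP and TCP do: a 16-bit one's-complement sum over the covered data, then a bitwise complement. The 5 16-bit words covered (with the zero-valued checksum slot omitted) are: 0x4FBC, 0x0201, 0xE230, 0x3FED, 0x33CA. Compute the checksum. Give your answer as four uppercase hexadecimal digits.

One's-complement addition (fold any carry out of bit 15 back into bit 0):
  0x4FBC + 0x0201 = 0x051BD
  0x51BD + 0xE230 = 0x133ED → wrap carry → 0x33EE
  0x33EE + 0x3FED = 0x073DB
  0x73DB + 0x33CA = 0x0A7A5
One's-complement sum = 0xA7A5.
Checksum = ~0xA7A5 & 0xFFFF = 0x585A.

585A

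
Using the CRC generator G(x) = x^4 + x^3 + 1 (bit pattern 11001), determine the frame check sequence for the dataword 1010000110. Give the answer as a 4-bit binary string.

1111

Append 4 zeros: 10100001100000. Divide by 11001 (XOR where the leading bit is 1):
  pos 0: 10100 XOR 11001 = 01101
  pos 1: 11010 XOR 11001 = 00011
  pos 4: 11011 XOR 11001 = 00010
  pos 7: 10000 XOR 11001 = 01001
  pos 8: 10010 XOR 11001 = 01011
  pos 9: 10110 XOR 11001 = 01111
Remainder (last 4 bits) = 1111. This is the CRC / FCS.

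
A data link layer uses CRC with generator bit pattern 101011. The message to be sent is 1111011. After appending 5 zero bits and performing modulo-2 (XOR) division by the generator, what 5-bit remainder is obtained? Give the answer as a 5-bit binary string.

10001

Append 5 zeros: 111101100000. Divide by 101011 (XOR where the leading bit is 1):
  pos 0: 111101 XOR 101011 = 010110
  pos 1: 101101 XOR 101011 = 000110
  pos 4: 110000 XOR 101011 = 011011
  pos 5: 110110 XOR 101011 = 011101
  pos 6: 111010 XOR 101011 = 010001
Remainder (last 5 bits) = 10001. This is the CRC / FCS.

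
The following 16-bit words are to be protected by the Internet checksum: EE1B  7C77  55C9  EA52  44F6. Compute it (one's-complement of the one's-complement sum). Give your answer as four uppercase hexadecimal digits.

One's-complement addition (fold any carry out of bit 15 back into bit 0):
  0xEE1B + 0x7C77 = 0x16A92 → wrap carry → 0x6A93
  0x6A93 + 0x55C9 = 0x0C05C
  0xC05C + 0xEA52 = 0x1AAAE → wrap carry → 0xAAAF
  0xAAAF + 0x44F6 = 0x0EFA5
One's-complement sum = 0xEFA5.
Checksum = ~0xEFA5 & 0xFFFF = 0x105A.

105A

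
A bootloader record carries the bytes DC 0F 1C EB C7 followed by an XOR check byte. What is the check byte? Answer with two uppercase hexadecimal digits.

XOR the bytes together:
  start with 0xDC
  0xDC ⊕ 0x0F = 0xD3
  0xD3 ⊕ 0x1C = 0xCF
  0xCF ⊕ 0xEB = 0x24
  0x24 ⊕ 0xC7 = 0xE3

E3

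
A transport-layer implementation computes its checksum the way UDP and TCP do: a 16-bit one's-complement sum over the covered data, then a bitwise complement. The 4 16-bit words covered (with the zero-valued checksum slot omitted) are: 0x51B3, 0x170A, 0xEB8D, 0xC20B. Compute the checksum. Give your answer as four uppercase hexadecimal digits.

One's-complement addition (fold any carry out of bit 15 back into bit 0):
  0x51B3 + 0x170A = 0x068BD
  0x68BD + 0xEB8D = 0x1544A → wrap carry → 0x544B
  0x544B + 0xC20B = 0x11656 → wrap carry → 0x1657
One's-complement sum = 0x1657.
Checksum = ~0x1657 & 0xFFFF = 0xE9A8.

E9A8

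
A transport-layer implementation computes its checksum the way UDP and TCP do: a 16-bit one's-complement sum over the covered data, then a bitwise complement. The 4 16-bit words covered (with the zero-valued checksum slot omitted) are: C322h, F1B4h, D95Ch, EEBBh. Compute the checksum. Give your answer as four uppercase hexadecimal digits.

One's-complement addition (fold any carry out of bit 15 back into bit 0):
  0xC322 + 0xF1B4 = 0x1B4D6 → wrap carry → 0xB4D7
  0xB4D7 + 0xD95C = 0x18E33 → wrap carry → 0x8E34
  0x8E34 + 0xEEBB = 0x17CEF → wrap carry → 0x7CF0
One's-complement sum = 0x7CF0.
Checksum = ~0x7CF0 & 0xFFFF = 0x830F.

830F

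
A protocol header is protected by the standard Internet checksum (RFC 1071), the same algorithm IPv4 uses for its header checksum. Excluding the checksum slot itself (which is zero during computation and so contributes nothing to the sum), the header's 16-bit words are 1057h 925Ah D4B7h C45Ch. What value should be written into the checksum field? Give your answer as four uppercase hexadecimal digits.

One's-complement addition (fold any carry out of bit 15 back into bit 0):
  0x1057 + 0x925A = 0x0A2B1
  0xA2B1 + 0xD4B7 = 0x17768 → wrap carry → 0x7769
  0x7769 + 0xC45C = 0x13BC5 → wrap carry → 0x3BC6
One's-complement sum = 0x3BC6.
Checksum = ~0x3BC6 & 0xFFFF = 0xC439.

C439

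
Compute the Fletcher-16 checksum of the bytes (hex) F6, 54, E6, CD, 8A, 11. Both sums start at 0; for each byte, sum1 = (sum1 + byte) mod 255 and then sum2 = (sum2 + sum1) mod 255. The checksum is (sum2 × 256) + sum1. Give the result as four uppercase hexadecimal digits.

9A9B

Running sums (mod 255):
  after byte 0 (F6): sum1=246, sum2=246
  after byte 1 (54): sum1=75, sum2=66
  after byte 2 (E6): sum1=50, sum2=116
  after byte 3 (CD): sum1=0, sum2=116
  after byte 4 (8A): sum1=138, sum2=254
  after byte 5 (11): sum1=155, sum2=154
Checksum = sum2·256 + sum1 = 154·256 + 155 = 39579 = 0x9A9B.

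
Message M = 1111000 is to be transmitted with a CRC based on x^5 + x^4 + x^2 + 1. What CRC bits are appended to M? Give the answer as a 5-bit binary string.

Append 5 zeros: 111100000000. Divide by 110101 (XOR where the leading bit is 1):
  pos 0: 111100 XOR 110101 = 001001
  pos 2: 100100 XOR 110101 = 010001
  pos 3: 100010 XOR 110101 = 010111
  pos 4: 101110 XOR 110101 = 011011
  pos 5: 110110 XOR 110101 = 000011
Remainder (last 5 bits) = 00110. This is the CRC / FCS.

00110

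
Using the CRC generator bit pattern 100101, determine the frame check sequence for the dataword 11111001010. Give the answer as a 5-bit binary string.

10000

Append 5 zeros: 1111100101000000. Divide by 100101 (XOR where the leading bit is 1):
  pos 0: 111110 XOR 100101 = 011011
  pos 1: 110110 XOR 100101 = 010011
  pos 2: 100111 XOR 100101 = 000010
  pos 6: 100100 XOR 100101 = 000001
Remainder (last 5 bits) = 10000. This is the CRC / FCS.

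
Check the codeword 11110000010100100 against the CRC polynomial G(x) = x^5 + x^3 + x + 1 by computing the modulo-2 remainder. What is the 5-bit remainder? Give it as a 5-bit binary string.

00001

Modulo-2 division of 11110000010100100 by 101011:
  pos 0: 111100 XOR 101011 = 010111
  pos 1: 101110 XOR 101011 = 000101
  pos 4: 101001 XOR 101011 = 000010
  pos 8: 100100 XOR 101011 = 001111
  pos 10: 111110 XOR 101011 = 010101
  pos 11: 101010 XOR 101011 = 000001
Remainder = 00001 (nonzero — an error is detected).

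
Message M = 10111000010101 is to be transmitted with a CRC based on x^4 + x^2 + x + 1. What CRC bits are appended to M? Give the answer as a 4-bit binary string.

1110

Append 4 zeros: 101110000101010000. Divide by 10111 (XOR where the leading bit is 1):
  pos 0: 10111 XOR 10111 = 00000
  pos 9: 10101 XOR 10111 = 00010
  pos 12: 10000 XOR 10111 = 00111
Remainder (last 4 bits) = 1110. This is the CRC / FCS.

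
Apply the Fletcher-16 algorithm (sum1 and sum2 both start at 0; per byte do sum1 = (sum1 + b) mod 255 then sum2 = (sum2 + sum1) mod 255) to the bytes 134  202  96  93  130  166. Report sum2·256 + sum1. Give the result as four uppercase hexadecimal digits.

6238

Running sums (mod 255):
  after byte 0 (134): sum1=134, sum2=134
  after byte 1 (202): sum1=81, sum2=215
  after byte 2 (96): sum1=177, sum2=137
  after byte 3 (93): sum1=15, sum2=152
  after byte 4 (130): sum1=145, sum2=42
  after byte 5 (166): sum1=56, sum2=98
Checksum = sum2·256 + sum1 = 98·256 + 56 = 25144 = 0x6238.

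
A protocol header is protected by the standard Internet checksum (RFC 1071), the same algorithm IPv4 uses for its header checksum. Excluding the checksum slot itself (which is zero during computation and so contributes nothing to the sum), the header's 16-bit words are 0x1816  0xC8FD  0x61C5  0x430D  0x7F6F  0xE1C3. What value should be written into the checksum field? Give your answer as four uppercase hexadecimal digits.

18E6

One's-complement addition (fold any carry out of bit 15 back into bit 0):
  0x1816 + 0xC8FD = 0x0E113
  0xE113 + 0x61C5 = 0x142D8 → wrap carry → 0x42D9
  0x42D9 + 0x430D = 0x085E6
  0x85E6 + 0x7F6F = 0x10555 → wrap carry → 0x0556
  0x0556 + 0xE1C3 = 0x0E719
One's-complement sum = 0xE719.
Checksum = ~0xE719 & 0xFFFF = 0x18E6.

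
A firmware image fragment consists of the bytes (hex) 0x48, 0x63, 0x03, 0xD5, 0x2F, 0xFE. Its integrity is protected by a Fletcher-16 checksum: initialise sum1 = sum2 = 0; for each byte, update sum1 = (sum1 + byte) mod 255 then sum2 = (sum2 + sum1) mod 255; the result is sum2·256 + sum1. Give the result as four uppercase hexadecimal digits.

Running sums (mod 255):
  after byte 0 (0x48): sum1=72, sum2=72
  after byte 1 (0x63): sum1=171, sum2=243
  after byte 2 (0x03): sum1=174, sum2=162
  after byte 3 (0xD5): sum1=132, sum2=39
  after byte 4 (0x2F): sum1=179, sum2=218
  after byte 5 (0xFE): sum1=178, sum2=141
Checksum = sum2·256 + sum1 = 141·256 + 178 = 36274 = 0x8DB2.

8DB2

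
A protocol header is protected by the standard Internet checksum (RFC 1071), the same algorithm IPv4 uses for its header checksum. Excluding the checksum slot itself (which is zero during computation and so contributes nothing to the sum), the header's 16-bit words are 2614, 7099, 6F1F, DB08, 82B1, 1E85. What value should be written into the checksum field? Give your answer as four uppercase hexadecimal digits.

One's-complement addition (fold any carry out of bit 15 back into bit 0):
  0x2614 + 0x7099 = 0x096AD
  0x96AD + 0x6F1F = 0x105CC → wrap carry → 0x05CD
  0x05CD + 0xDB08 = 0x0E0D5
  0xE0D5 + 0x82B1 = 0x16386 → wrap carry → 0x6387
  0x6387 + 0x1E85 = 0x0820C
One's-complement sum = 0x820C.
Checksum = ~0x820C & 0xFFFF = 0x7DF3.

7DF3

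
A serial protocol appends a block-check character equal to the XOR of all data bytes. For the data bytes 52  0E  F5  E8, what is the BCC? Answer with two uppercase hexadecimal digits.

41

XOR the bytes together:
  start with 0x52
  0x52 ⊕ 0x0E = 0x5C
  0x5C ⊕ 0xF5 = 0xA9
  0xA9 ⊕ 0xE8 = 0x41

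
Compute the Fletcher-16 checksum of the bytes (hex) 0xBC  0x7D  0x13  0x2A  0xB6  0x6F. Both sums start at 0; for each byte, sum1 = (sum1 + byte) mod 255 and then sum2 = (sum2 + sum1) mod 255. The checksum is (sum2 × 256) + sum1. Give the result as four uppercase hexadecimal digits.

879D

Running sums (mod 255):
  after byte 0 (0xBC): sum1=188, sum2=188
  after byte 1 (0x7D): sum1=58, sum2=246
  after byte 2 (0x13): sum1=77, sum2=68
  after byte 3 (0x2A): sum1=119, sum2=187
  after byte 4 (0xB6): sum1=46, sum2=233
  after byte 5 (0x6F): sum1=157, sum2=135
Checksum = sum2·256 + sum1 = 135·256 + 157 = 34717 = 0x879D.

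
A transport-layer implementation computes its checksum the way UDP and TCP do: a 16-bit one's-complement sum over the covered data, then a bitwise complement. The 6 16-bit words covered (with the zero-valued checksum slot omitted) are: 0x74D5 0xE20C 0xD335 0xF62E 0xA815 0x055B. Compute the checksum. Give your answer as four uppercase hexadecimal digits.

3248

One's-complement addition (fold any carry out of bit 15 back into bit 0):
  0x74D5 + 0xE20C = 0x156E1 → wrap carry → 0x56E2
  0x56E2 + 0xD335 = 0x12A17 → wrap carry → 0x2A18
  0x2A18 + 0xF62E = 0x12046 → wrap carry → 0x2047
  0x2047 + 0xA815 = 0x0C85C
  0xC85C + 0x055B = 0x0CDB7
One's-complement sum = 0xCDB7.
Checksum = ~0xCDB7 & 0xFFFF = 0x3248.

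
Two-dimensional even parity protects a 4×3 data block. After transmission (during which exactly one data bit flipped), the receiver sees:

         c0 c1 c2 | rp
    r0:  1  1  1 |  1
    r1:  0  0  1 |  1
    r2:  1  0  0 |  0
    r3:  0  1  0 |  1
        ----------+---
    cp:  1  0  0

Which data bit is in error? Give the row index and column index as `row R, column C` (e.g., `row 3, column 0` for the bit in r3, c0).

Recompute each row's even parity and compare to rp:
  r0: data parity 1, sent rp 1 → ok
  r1: data parity 1, sent rp 1 → ok
  r2: data parity 1, sent rp 0 → mismatch
  r3: data parity 1, sent rp 1 → ok
Recompute each column's even parity and compare to cp:
  c0: data parity 0, sent cp 1 → mismatch
  c1: data parity 0, sent cp 0 → ok
  c2: data parity 0, sent cp 0 → ok
Exactly one row (r2) and one column (c0) fail → the flipped bit is at their intersection.

row 2, column 0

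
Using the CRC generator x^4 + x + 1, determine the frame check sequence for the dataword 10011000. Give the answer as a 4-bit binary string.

Append 4 zeros: 100110000000. Divide by 10011 (XOR where the leading bit is 1):
  pos 0: 10011 XOR 10011 = 00000
Remainder (last 4 bits) = 0000. This is the CRC / FCS.

0000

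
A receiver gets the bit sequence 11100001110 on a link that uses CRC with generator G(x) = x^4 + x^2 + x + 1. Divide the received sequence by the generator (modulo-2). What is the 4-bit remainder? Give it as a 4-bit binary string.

Modulo-2 division of 11100001110 by 10111:
  pos 0: 11100 XOR 10111 = 01011
  pos 1: 10110 XOR 10111 = 00001
  pos 5: 10111 XOR 10111 = 00000
Remainder = 0000 (zero — the frame passes the CRC check).

0000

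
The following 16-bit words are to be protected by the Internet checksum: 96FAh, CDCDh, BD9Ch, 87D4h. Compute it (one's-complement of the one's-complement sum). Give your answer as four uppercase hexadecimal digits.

55C6

One's-complement addition (fold any carry out of bit 15 back into bit 0):
  0x96FA + 0xCDCD = 0x164C7 → wrap carry → 0x64C8
  0x64C8 + 0xBD9C = 0x12264 → wrap carry → 0x2265
  0x2265 + 0x87D4 = 0x0AA39
One's-complement sum = 0xAA39.
Checksum = ~0xAA39 & 0xFFFF = 0x55C6.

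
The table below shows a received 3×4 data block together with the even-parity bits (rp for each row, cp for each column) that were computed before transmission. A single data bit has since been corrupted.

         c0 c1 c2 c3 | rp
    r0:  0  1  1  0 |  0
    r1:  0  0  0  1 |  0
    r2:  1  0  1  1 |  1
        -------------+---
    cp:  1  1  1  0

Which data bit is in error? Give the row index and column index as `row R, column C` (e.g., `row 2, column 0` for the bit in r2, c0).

Recompute each row's even parity and compare to rp:
  r0: data parity 0, sent rp 0 → ok
  r1: data parity 1, sent rp 0 → mismatch
  r2: data parity 1, sent rp 1 → ok
Recompute each column's even parity and compare to cp:
  c0: data parity 1, sent cp 1 → ok
  c1: data parity 1, sent cp 1 → ok
  c2: data parity 0, sent cp 1 → mismatch
  c3: data parity 0, sent cp 0 → ok
Exactly one row (r1) and one column (c2) fail → the flipped bit is at their intersection.

row 1, column 2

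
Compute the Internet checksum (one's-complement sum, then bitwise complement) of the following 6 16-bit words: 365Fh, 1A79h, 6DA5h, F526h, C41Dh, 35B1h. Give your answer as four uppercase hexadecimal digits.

One's-complement addition (fold any carry out of bit 15 back into bit 0):
  0x365F + 0x1A79 = 0x050D8
  0x50D8 + 0x6DA5 = 0x0BE7D
  0xBE7D + 0xF526 = 0x1B3A3 → wrap carry → 0xB3A4
  0xB3A4 + 0xC41D = 0x177C1 → wrap carry → 0x77C2
  0x77C2 + 0x35B1 = 0x0AD73
One's-complement sum = 0xAD73.
Checksum = ~0xAD73 & 0xFFFF = 0x528C.

528C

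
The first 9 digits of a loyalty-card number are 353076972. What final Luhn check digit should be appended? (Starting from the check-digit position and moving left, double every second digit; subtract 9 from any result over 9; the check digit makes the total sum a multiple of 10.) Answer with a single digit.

2

Partial digits right→left: 2 7 9 6 7 0 3 5 3
Double every second digit counting from the check-digit position (so the 1st, 3rd, 5th, ... of the partial from the right).
  doubled (with −9 where >9): 4 9 5 6 6 → sum 30
  kept as-is: 7 6 0 5 → sum 18
Total = 30 + 18 = 48.
Check digit = (10 − (48 mod 10)) mod 10 = 2.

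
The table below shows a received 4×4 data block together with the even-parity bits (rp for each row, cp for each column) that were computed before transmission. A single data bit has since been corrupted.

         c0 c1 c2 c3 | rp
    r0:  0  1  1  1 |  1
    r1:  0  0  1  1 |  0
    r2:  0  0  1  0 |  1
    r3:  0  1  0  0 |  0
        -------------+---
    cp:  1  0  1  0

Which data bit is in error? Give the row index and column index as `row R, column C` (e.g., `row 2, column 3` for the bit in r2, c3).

row 3, column 0

Recompute each row's even parity and compare to rp:
  r0: data parity 1, sent rp 1 → ok
  r1: data parity 0, sent rp 0 → ok
  r2: data parity 1, sent rp 1 → ok
  r3: data parity 1, sent rp 0 → mismatch
Recompute each column's even parity and compare to cp:
  c0: data parity 0, sent cp 1 → mismatch
  c1: data parity 0, sent cp 0 → ok
  c2: data parity 1, sent cp 1 → ok
  c3: data parity 0, sent cp 0 → ok
Exactly one row (r3) and one column (c0) fail → the flipped bit is at their intersection.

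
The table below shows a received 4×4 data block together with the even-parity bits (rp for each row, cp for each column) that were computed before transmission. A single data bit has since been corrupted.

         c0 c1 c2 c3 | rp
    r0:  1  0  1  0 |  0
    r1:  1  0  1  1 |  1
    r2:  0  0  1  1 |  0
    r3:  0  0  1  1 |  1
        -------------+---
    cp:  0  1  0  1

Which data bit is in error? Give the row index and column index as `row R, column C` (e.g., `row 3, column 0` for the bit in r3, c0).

Recompute each row's even parity and compare to rp:
  r0: data parity 0, sent rp 0 → ok
  r1: data parity 1, sent rp 1 → ok
  r2: data parity 0, sent rp 0 → ok
  r3: data parity 0, sent rp 1 → mismatch
Recompute each column's even parity and compare to cp:
  c0: data parity 0, sent cp 0 → ok
  c1: data parity 0, sent cp 1 → mismatch
  c2: data parity 0, sent cp 0 → ok
  c3: data parity 1, sent cp 1 → ok
Exactly one row (r3) and one column (c1) fail → the flipped bit is at their intersection.

row 3, column 1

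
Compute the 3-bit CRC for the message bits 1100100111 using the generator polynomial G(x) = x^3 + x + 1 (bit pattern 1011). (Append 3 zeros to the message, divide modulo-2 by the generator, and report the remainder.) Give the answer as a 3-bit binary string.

Append 3 zeros: 1100100111000. Divide by 1011 (XOR where the leading bit is 1):
  pos 0: 1100 XOR 1011 = 0111
  pos 1: 1111 XOR 1011 = 0100
  pos 2: 1000 XOR 1011 = 0011
  pos 4: 1101 XOR 1011 = 0110
  pos 5: 1101 XOR 1011 = 0110
  pos 6: 1101 XOR 1011 = 0110
  pos 7: 1100 XOR 1011 = 0111
  pos 8: 1110 XOR 1011 = 0101
  pos 9: 1010 XOR 1011 = 0001
Remainder (last 3 bits) = 001. This is the CRC / FCS.

001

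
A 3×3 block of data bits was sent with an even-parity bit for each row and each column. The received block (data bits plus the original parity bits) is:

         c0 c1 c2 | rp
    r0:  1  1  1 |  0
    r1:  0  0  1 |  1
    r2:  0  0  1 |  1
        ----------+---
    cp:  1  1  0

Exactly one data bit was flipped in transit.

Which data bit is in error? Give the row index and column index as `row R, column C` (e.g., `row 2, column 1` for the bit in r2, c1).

row 0, column 2

Recompute each row's even parity and compare to rp:
  r0: data parity 1, sent rp 0 → mismatch
  r1: data parity 1, sent rp 1 → ok
  r2: data parity 1, sent rp 1 → ok
Recompute each column's even parity and compare to cp:
  c0: data parity 1, sent cp 1 → ok
  c1: data parity 1, sent cp 1 → ok
  c2: data parity 1, sent cp 0 → mismatch
Exactly one row (r0) and one column (c2) fail → the flipped bit is at their intersection.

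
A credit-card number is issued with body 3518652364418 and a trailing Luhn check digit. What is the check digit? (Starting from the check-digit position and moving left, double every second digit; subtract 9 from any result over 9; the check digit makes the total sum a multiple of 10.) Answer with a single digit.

1

Partial digits right→left: 8 1 4 4 6 3 2 5 6 8 1 5 3
Double every second digit counting from the check-digit position (so the 1st, 3rd, 5th, ... of the partial from the right).
  doubled (with −9 where >9): 7 8 3 4 3 2 6 → sum 33
  kept as-is: 1 4 3 5 8 5 → sum 26
Total = 33 + 26 = 59.
Check digit = (10 − (59 mod 10)) mod 10 = 1.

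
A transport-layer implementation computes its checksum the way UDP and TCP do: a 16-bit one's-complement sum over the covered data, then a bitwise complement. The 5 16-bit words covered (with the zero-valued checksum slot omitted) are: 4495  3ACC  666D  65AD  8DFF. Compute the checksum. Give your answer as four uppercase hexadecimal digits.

2684

One's-complement addition (fold any carry out of bit 15 back into bit 0):
  0x4495 + 0x3ACC = 0x07F61
  0x7F61 + 0x666D = 0x0E5CE
  0xE5CE + 0x65AD = 0x14B7B → wrap carry → 0x4B7C
  0x4B7C + 0x8DFF = 0x0D97B
One's-complement sum = 0xD97B.
Checksum = ~0xD97B & 0xFFFF = 0x2684.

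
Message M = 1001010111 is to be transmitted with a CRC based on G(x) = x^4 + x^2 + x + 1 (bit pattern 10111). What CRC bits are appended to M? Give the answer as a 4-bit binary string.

0011

Append 4 zeros: 10010101110000. Divide by 10111 (XOR where the leading bit is 1):
  pos 0: 10010 XOR 10111 = 00101
  pos 2: 10110 XOR 10111 = 00001
  pos 6: 11110 XOR 10111 = 01001
  pos 7: 10010 XOR 10111 = 00101
  pos 9: 10100 XOR 10111 = 00011
Remainder (last 4 bits) = 0011. This is the CRC / FCS.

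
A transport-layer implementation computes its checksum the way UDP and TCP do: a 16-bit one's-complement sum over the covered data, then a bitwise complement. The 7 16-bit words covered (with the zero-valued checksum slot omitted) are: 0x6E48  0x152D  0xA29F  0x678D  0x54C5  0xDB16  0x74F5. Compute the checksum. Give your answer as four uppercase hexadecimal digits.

CD8B

One's-complement addition (fold any carry out of bit 15 back into bit 0):
  0x6E48 + 0x152D = 0x08375
  0x8375 + 0xA29F = 0x12614 → wrap carry → 0x2615
  0x2615 + 0x678D = 0x08DA2
  0x8DA2 + 0x54C5 = 0x0E267
  0xE267 + 0xDB16 = 0x1BD7D → wrap carry → 0xBD7E
  0xBD7E + 0x74F5 = 0x13273 → wrap carry → 0x3274
One's-complement sum = 0x3274.
Checksum = ~0x3274 & 0xFFFF = 0xCD8B.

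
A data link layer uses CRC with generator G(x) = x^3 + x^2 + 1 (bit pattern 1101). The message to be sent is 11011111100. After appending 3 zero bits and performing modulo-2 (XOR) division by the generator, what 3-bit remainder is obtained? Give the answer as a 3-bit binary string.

Append 3 zeros: 11011111100000. Divide by 1101 (XOR where the leading bit is 1):
  pos 0: 1101 XOR 1101 = 0000
  pos 4: 1111 XOR 1101 = 0010
  pos 6: 1010 XOR 1101 = 0111
  pos 7: 1110 XOR 1101 = 0011
  pos 9: 1100 XOR 1101 = 0001
Remainder (last 3 bits) = 010. This is the CRC / FCS.

010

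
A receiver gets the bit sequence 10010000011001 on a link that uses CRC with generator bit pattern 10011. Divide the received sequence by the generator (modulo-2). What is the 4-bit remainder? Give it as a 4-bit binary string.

0000

Modulo-2 division of 10010000011001 by 10011:
  pos 0: 10010 XOR 10011 = 00001
  pos 4: 10000 XOR 10011 = 00011
  pos 7: 11110 XOR 10011 = 01101
  pos 8: 11010 XOR 10011 = 01001
  pos 9: 10011 XOR 10011 = 00000
Remainder = 0000 (zero — the frame passes the CRC check).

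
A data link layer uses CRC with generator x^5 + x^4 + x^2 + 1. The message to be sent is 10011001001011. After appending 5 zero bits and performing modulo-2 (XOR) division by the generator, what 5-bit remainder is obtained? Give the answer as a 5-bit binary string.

Append 5 zeros: 1001100100101100000. Divide by 110101 (XOR where the leading bit is 1):
  pos 0: 100110 XOR 110101 = 010011
  pos 1: 100110 XOR 110101 = 010011
  pos 2: 100111 XOR 110101 = 010010
  pos 3: 100100 XOR 110101 = 010001
  pos 4: 100010 XOR 110101 = 010111
  pos 5: 101111 XOR 110101 = 011010
  pos 6: 110100 XOR 110101 = 000001
  pos 11: 111000 XOR 110101 = 001101
  pos 13: 110100 XOR 110101 = 000001
Remainder (last 5 bits) = 00001. This is the CRC / FCS.

00001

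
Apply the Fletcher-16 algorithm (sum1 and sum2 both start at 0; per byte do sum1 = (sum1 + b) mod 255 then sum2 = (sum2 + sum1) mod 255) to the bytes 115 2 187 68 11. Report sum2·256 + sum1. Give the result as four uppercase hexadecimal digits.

1080

Running sums (mod 255):
  after byte 0 (115): sum1=115, sum2=115
  after byte 1 (2): sum1=117, sum2=232
  after byte 2 (187): sum1=49, sum2=26
  after byte 3 (68): sum1=117, sum2=143
  after byte 4 (11): sum1=128, sum2=16
Checksum = sum2·256 + sum1 = 16·256 + 128 = 4224 = 0x1080.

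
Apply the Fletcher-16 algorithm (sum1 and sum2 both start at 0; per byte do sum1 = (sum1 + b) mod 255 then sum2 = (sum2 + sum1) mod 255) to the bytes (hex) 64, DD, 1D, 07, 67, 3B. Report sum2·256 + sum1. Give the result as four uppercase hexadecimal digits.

Running sums (mod 255):
  after byte 0 (64): sum1=100, sum2=100
  after byte 1 (DD): sum1=66, sum2=166
  after byte 2 (1D): sum1=95, sum2=6
  after byte 3 (07): sum1=102, sum2=108
  after byte 4 (67): sum1=205, sum2=58
  after byte 5 (3B): sum1=9, sum2=67
Checksum = sum2·256 + sum1 = 67·256 + 9 = 17161 = 0x4309.

4309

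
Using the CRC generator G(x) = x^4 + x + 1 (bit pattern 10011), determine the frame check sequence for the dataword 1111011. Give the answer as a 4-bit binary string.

0110

Append 4 zeros: 11110110000. Divide by 10011 (XOR where the leading bit is 1):
  pos 0: 11110 XOR 10011 = 01101
  pos 1: 11011 XOR 10011 = 01000
  pos 2: 10001 XOR 10011 = 00010
  pos 5: 10000 XOR 10011 = 00011
Remainder (last 4 bits) = 0110. This is the CRC / FCS.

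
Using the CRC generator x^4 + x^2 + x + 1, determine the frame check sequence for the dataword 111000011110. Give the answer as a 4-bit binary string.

1110

Append 4 zeros: 1110000111100000. Divide by 10111 (XOR where the leading bit is 1):
  pos 0: 11100 XOR 10111 = 01011
  pos 1: 10110 XOR 10111 = 00001
  pos 5: 10111 XOR 10111 = 00000
  pos 10: 10000 XOR 10111 = 00111
Remainder (last 4 bits) = 1110. This is the CRC / FCS.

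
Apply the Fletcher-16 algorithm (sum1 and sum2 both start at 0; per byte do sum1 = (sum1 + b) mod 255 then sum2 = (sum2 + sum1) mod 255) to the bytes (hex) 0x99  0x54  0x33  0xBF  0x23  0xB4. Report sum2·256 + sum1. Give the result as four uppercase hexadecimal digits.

Running sums (mod 255):
  after byte 0 (0x99): sum1=153, sum2=153
  after byte 1 (0x54): sum1=237, sum2=135
  after byte 2 (0x33): sum1=33, sum2=168
  after byte 3 (0xBF): sum1=224, sum2=137
  after byte 4 (0x23): sum1=4, sum2=141
  after byte 5 (0xB4): sum1=184, sum2=70
Checksum = sum2·256 + sum1 = 70·256 + 184 = 18104 = 0x46B8.

46B8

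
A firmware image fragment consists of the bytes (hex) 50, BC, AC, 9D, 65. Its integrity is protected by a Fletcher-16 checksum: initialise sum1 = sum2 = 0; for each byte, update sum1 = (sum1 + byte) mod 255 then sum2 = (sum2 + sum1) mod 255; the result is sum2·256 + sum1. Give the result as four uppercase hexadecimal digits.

2BBC

Running sums (mod 255):
  after byte 0 (50): sum1=80, sum2=80
  after byte 1 (BC): sum1=13, sum2=93
  after byte 2 (AC): sum1=185, sum2=23
  after byte 3 (9D): sum1=87, sum2=110
  after byte 4 (65): sum1=188, sum2=43
Checksum = sum2·256 + sum1 = 43·256 + 188 = 11196 = 0x2BBC.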